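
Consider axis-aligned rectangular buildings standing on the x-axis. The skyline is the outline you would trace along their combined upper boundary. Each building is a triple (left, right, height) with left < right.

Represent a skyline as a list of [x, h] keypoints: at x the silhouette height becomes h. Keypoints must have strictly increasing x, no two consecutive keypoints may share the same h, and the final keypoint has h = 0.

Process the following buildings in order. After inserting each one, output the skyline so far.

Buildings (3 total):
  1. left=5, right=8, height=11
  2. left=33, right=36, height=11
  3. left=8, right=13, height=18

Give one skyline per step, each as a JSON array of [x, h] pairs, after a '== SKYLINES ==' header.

== SKYLINES ==
[[5,11],[8,0]]
[[5,11],[8,0],[33,11],[36,0]]
[[5,11],[8,18],[13,0],[33,11],[36,0]]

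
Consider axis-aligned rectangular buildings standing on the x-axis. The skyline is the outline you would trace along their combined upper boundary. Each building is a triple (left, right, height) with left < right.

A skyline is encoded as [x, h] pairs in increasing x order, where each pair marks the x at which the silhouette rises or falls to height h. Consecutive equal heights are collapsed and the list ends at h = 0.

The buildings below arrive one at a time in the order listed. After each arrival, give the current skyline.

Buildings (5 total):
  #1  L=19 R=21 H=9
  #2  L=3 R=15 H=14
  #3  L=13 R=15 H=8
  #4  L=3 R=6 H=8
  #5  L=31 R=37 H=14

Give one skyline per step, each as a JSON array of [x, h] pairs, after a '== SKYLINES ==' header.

== SKYLINES ==
[[19,9],[21,0]]
[[3,14],[15,0],[19,9],[21,0]]
[[3,14],[15,0],[19,9],[21,0]]
[[3,14],[15,0],[19,9],[21,0]]
[[3,14],[15,0],[19,9],[21,0],[31,14],[37,0]]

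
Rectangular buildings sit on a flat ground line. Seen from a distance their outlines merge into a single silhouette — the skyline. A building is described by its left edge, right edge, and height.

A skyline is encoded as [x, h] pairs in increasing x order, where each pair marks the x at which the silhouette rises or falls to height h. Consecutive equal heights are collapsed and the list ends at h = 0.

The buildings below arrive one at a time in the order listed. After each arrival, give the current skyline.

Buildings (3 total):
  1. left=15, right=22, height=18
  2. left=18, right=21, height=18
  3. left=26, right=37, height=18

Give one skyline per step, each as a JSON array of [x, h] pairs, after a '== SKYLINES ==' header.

== SKYLINES ==
[[15,18],[22,0]]
[[15,18],[22,0]]
[[15,18],[22,0],[26,18],[37,0]]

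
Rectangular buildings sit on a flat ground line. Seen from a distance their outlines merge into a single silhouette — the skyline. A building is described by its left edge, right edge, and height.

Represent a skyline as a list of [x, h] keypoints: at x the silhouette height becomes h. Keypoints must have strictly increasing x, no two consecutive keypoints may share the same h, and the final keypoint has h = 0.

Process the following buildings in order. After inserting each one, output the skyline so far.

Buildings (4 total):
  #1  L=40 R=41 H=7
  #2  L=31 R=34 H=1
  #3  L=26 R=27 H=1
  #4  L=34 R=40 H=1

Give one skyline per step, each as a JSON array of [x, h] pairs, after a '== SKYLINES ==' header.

== SKYLINES ==
[[40,7],[41,0]]
[[31,1],[34,0],[40,7],[41,0]]
[[26,1],[27,0],[31,1],[34,0],[40,7],[41,0]]
[[26,1],[27,0],[31,1],[40,7],[41,0]]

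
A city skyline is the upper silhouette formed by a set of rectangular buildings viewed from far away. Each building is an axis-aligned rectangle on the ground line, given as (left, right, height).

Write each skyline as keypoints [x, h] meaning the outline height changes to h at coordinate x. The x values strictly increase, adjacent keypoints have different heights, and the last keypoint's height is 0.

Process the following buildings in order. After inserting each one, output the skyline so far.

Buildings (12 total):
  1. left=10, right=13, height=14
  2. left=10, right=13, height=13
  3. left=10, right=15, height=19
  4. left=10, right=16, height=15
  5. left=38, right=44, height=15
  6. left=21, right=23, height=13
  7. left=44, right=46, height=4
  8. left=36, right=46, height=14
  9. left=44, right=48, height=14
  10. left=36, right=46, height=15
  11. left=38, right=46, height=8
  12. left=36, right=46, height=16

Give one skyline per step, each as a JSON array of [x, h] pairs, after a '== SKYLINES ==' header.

== SKYLINES ==
[[10,14],[13,0]]
[[10,14],[13,0]]
[[10,19],[15,0]]
[[10,19],[15,15],[16,0]]
[[10,19],[15,15],[16,0],[38,15],[44,0]]
[[10,19],[15,15],[16,0],[21,13],[23,0],[38,15],[44,0]]
[[10,19],[15,15],[16,0],[21,13],[23,0],[38,15],[44,4],[46,0]]
[[10,19],[15,15],[16,0],[21,13],[23,0],[36,14],[38,15],[44,14],[46,0]]
[[10,19],[15,15],[16,0],[21,13],[23,0],[36,14],[38,15],[44,14],[48,0]]
[[10,19],[15,15],[16,0],[21,13],[23,0],[36,15],[46,14],[48,0]]
[[10,19],[15,15],[16,0],[21,13],[23,0],[36,15],[46,14],[48,0]]
[[10,19],[15,15],[16,0],[21,13],[23,0],[36,16],[46,14],[48,0]]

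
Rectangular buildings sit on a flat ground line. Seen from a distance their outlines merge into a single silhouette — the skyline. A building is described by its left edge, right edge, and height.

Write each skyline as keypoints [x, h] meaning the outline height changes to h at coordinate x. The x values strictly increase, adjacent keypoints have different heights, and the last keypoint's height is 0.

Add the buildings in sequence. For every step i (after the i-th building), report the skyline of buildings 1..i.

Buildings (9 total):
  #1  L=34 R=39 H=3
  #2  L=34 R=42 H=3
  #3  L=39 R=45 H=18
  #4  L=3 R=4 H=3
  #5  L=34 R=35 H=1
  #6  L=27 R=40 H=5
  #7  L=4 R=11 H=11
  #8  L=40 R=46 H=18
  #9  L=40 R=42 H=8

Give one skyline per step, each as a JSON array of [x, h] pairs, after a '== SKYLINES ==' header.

== SKYLINES ==
[[34,3],[39,0]]
[[34,3],[42,0]]
[[34,3],[39,18],[45,0]]
[[3,3],[4,0],[34,3],[39,18],[45,0]]
[[3,3],[4,0],[34,3],[39,18],[45,0]]
[[3,3],[4,0],[27,5],[39,18],[45,0]]
[[3,3],[4,11],[11,0],[27,5],[39,18],[45,0]]
[[3,3],[4,11],[11,0],[27,5],[39,18],[46,0]]
[[3,3],[4,11],[11,0],[27,5],[39,18],[46,0]]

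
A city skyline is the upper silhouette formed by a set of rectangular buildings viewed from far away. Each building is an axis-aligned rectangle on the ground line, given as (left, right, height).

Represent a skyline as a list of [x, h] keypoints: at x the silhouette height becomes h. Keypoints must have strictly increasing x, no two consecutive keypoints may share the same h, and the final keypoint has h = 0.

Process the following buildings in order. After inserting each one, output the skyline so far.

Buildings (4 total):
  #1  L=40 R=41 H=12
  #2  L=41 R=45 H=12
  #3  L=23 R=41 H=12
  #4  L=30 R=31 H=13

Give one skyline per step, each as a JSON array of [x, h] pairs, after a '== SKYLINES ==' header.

== SKYLINES ==
[[40,12],[41,0]]
[[40,12],[45,0]]
[[23,12],[45,0]]
[[23,12],[30,13],[31,12],[45,0]]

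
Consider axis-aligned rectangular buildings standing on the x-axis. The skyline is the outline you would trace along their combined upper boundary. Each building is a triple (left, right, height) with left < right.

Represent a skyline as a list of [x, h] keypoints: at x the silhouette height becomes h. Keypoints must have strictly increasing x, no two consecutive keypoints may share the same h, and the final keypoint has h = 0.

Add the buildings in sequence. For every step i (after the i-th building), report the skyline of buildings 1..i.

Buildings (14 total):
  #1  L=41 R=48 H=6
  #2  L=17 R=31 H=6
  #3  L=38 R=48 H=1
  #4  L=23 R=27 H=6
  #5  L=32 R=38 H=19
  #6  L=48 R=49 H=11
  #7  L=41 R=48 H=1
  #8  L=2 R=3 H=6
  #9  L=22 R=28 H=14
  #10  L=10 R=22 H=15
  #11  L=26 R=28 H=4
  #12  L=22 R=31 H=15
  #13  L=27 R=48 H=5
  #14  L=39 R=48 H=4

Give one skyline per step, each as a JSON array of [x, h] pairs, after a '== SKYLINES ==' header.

== SKYLINES ==
[[41,6],[48,0]]
[[17,6],[31,0],[41,6],[48,0]]
[[17,6],[31,0],[38,1],[41,6],[48,0]]
[[17,6],[31,0],[38,1],[41,6],[48,0]]
[[17,6],[31,0],[32,19],[38,1],[41,6],[48,0]]
[[17,6],[31,0],[32,19],[38,1],[41,6],[48,11],[49,0]]
[[17,6],[31,0],[32,19],[38,1],[41,6],[48,11],[49,0]]
[[2,6],[3,0],[17,6],[31,0],[32,19],[38,1],[41,6],[48,11],[49,0]]
[[2,6],[3,0],[17,6],[22,14],[28,6],[31,0],[32,19],[38,1],[41,6],[48,11],[49,0]]
[[2,6],[3,0],[10,15],[22,14],[28,6],[31,0],[32,19],[38,1],[41,6],[48,11],[49,0]]
[[2,6],[3,0],[10,15],[22,14],[28,6],[31,0],[32,19],[38,1],[41,6],[48,11],[49,0]]
[[2,6],[3,0],[10,15],[31,0],[32,19],[38,1],[41,6],[48,11],[49,0]]
[[2,6],[3,0],[10,15],[31,5],[32,19],[38,5],[41,6],[48,11],[49,0]]
[[2,6],[3,0],[10,15],[31,5],[32,19],[38,5],[41,6],[48,11],[49,0]]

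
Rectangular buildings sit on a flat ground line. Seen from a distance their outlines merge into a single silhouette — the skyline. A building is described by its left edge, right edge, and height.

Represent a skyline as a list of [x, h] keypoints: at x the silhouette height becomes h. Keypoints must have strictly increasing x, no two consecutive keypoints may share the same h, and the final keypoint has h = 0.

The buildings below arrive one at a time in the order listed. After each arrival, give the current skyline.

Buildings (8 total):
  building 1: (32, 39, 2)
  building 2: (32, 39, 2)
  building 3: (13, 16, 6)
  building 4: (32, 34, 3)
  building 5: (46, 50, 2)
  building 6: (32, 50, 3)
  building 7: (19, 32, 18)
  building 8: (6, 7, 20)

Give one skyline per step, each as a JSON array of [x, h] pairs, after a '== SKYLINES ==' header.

== SKYLINES ==
[[32,2],[39,0]]
[[32,2],[39,0]]
[[13,6],[16,0],[32,2],[39,0]]
[[13,6],[16,0],[32,3],[34,2],[39,0]]
[[13,6],[16,0],[32,3],[34,2],[39,0],[46,2],[50,0]]
[[13,6],[16,0],[32,3],[50,0]]
[[13,6],[16,0],[19,18],[32,3],[50,0]]
[[6,20],[7,0],[13,6],[16,0],[19,18],[32,3],[50,0]]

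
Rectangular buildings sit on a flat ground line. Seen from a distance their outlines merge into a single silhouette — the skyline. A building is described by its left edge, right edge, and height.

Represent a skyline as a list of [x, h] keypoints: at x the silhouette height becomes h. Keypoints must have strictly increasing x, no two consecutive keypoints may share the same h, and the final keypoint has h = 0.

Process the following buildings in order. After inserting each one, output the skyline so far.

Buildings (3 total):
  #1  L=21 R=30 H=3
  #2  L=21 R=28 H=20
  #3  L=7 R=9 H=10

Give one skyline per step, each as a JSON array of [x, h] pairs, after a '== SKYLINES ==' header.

== SKYLINES ==
[[21,3],[30,0]]
[[21,20],[28,3],[30,0]]
[[7,10],[9,0],[21,20],[28,3],[30,0]]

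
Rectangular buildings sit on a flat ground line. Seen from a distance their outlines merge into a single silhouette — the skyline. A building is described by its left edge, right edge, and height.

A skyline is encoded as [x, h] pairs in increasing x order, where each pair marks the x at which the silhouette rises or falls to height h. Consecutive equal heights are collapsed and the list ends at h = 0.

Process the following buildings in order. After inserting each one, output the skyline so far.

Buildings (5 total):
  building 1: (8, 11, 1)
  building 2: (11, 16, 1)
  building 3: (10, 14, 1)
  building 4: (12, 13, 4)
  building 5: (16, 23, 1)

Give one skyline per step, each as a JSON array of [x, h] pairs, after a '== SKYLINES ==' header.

== SKYLINES ==
[[8,1],[11,0]]
[[8,1],[16,0]]
[[8,1],[16,0]]
[[8,1],[12,4],[13,1],[16,0]]
[[8,1],[12,4],[13,1],[23,0]]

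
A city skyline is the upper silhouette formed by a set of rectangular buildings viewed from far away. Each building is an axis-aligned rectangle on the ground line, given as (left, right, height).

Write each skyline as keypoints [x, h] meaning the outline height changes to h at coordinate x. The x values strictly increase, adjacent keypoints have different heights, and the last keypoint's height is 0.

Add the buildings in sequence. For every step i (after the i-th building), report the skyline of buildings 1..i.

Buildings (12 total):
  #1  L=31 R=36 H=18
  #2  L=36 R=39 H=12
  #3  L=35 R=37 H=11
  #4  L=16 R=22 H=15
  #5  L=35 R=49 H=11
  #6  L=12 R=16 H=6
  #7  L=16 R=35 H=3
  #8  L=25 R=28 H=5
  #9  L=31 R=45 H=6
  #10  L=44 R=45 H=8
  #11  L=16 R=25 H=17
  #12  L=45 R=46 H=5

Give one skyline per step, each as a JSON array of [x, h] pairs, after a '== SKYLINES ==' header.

== SKYLINES ==
[[31,18],[36,0]]
[[31,18],[36,12],[39,0]]
[[31,18],[36,12],[39,0]]
[[16,15],[22,0],[31,18],[36,12],[39,0]]
[[16,15],[22,0],[31,18],[36,12],[39,11],[49,0]]
[[12,6],[16,15],[22,0],[31,18],[36,12],[39,11],[49,0]]
[[12,6],[16,15],[22,3],[31,18],[36,12],[39,11],[49,0]]
[[12,6],[16,15],[22,3],[25,5],[28,3],[31,18],[36,12],[39,11],[49,0]]
[[12,6],[16,15],[22,3],[25,5],[28,3],[31,18],[36,12],[39,11],[49,0]]
[[12,6],[16,15],[22,3],[25,5],[28,3],[31,18],[36,12],[39,11],[49,0]]
[[12,6],[16,17],[25,5],[28,3],[31,18],[36,12],[39,11],[49,0]]
[[12,6],[16,17],[25,5],[28,3],[31,18],[36,12],[39,11],[49,0]]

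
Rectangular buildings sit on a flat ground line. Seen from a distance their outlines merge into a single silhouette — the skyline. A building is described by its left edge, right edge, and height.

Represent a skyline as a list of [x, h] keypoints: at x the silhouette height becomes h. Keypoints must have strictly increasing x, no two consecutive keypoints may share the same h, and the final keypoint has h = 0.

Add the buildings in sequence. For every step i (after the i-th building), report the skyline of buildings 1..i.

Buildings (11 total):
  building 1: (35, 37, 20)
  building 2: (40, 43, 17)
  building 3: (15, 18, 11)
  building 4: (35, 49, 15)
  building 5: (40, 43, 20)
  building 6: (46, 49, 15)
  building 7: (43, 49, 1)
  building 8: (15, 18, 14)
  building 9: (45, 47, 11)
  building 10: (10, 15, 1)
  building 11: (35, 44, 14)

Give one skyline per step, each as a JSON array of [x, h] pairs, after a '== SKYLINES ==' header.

== SKYLINES ==
[[35,20],[37,0]]
[[35,20],[37,0],[40,17],[43,0]]
[[15,11],[18,0],[35,20],[37,0],[40,17],[43,0]]
[[15,11],[18,0],[35,20],[37,15],[40,17],[43,15],[49,0]]
[[15,11],[18,0],[35,20],[37,15],[40,20],[43,15],[49,0]]
[[15,11],[18,0],[35,20],[37,15],[40,20],[43,15],[49,0]]
[[15,11],[18,0],[35,20],[37,15],[40,20],[43,15],[49,0]]
[[15,14],[18,0],[35,20],[37,15],[40,20],[43,15],[49,0]]
[[15,14],[18,0],[35,20],[37,15],[40,20],[43,15],[49,0]]
[[10,1],[15,14],[18,0],[35,20],[37,15],[40,20],[43,15],[49,0]]
[[10,1],[15,14],[18,0],[35,20],[37,15],[40,20],[43,15],[49,0]]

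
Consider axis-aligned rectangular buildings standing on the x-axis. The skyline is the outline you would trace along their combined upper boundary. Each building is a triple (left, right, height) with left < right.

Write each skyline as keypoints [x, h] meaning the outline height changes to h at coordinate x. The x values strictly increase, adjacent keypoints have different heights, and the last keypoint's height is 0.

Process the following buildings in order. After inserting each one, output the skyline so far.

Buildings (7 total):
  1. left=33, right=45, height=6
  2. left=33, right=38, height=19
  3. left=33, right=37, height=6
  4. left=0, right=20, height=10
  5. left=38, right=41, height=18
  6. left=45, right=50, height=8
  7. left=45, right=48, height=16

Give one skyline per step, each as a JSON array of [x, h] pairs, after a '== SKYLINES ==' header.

== SKYLINES ==
[[33,6],[45,0]]
[[33,19],[38,6],[45,0]]
[[33,19],[38,6],[45,0]]
[[0,10],[20,0],[33,19],[38,6],[45,0]]
[[0,10],[20,0],[33,19],[38,18],[41,6],[45,0]]
[[0,10],[20,0],[33,19],[38,18],[41,6],[45,8],[50,0]]
[[0,10],[20,0],[33,19],[38,18],[41,6],[45,16],[48,8],[50,0]]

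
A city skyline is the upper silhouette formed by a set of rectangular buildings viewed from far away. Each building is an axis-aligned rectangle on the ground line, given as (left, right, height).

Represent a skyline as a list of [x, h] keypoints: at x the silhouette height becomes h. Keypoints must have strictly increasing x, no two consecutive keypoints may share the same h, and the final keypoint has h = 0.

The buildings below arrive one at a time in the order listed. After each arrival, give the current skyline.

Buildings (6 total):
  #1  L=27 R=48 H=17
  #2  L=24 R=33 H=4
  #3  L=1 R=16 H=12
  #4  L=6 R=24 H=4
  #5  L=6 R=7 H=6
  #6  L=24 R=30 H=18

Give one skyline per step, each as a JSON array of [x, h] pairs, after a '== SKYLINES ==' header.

== SKYLINES ==
[[27,17],[48,0]]
[[24,4],[27,17],[48,0]]
[[1,12],[16,0],[24,4],[27,17],[48,0]]
[[1,12],[16,4],[27,17],[48,0]]
[[1,12],[16,4],[27,17],[48,0]]
[[1,12],[16,4],[24,18],[30,17],[48,0]]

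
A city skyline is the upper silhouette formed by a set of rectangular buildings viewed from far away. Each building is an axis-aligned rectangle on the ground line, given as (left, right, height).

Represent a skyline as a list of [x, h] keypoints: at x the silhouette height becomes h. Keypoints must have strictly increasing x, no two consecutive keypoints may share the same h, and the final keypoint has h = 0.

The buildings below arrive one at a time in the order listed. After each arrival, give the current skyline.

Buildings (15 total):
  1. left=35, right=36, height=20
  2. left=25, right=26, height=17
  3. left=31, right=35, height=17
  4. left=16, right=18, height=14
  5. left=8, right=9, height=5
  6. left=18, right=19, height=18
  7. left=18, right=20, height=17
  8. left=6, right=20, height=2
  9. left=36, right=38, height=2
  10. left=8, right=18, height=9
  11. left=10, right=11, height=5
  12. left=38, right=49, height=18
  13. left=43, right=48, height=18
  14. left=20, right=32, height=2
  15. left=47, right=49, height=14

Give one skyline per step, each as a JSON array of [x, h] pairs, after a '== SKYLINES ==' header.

== SKYLINES ==
[[35,20],[36,0]]
[[25,17],[26,0],[35,20],[36,0]]
[[25,17],[26,0],[31,17],[35,20],[36,0]]
[[16,14],[18,0],[25,17],[26,0],[31,17],[35,20],[36,0]]
[[8,5],[9,0],[16,14],[18,0],[25,17],[26,0],[31,17],[35,20],[36,0]]
[[8,5],[9,0],[16,14],[18,18],[19,0],[25,17],[26,0],[31,17],[35,20],[36,0]]
[[8,5],[9,0],[16,14],[18,18],[19,17],[20,0],[25,17],[26,0],[31,17],[35,20],[36,0]]
[[6,2],[8,5],[9,2],[16,14],[18,18],[19,17],[20,0],[25,17],[26,0],[31,17],[35,20],[36,0]]
[[6,2],[8,5],[9,2],[16,14],[18,18],[19,17],[20,0],[25,17],[26,0],[31,17],[35,20],[36,2],[38,0]]
[[6,2],[8,9],[16,14],[18,18],[19,17],[20,0],[25,17],[26,0],[31,17],[35,20],[36,2],[38,0]]
[[6,2],[8,9],[16,14],[18,18],[19,17],[20,0],[25,17],[26,0],[31,17],[35,20],[36,2],[38,0]]
[[6,2],[8,9],[16,14],[18,18],[19,17],[20,0],[25,17],[26,0],[31,17],[35,20],[36,2],[38,18],[49,0]]
[[6,2],[8,9],[16,14],[18,18],[19,17],[20,0],[25,17],[26,0],[31,17],[35,20],[36,2],[38,18],[49,0]]
[[6,2],[8,9],[16,14],[18,18],[19,17],[20,2],[25,17],[26,2],[31,17],[35,20],[36,2],[38,18],[49,0]]
[[6,2],[8,9],[16,14],[18,18],[19,17],[20,2],[25,17],[26,2],[31,17],[35,20],[36,2],[38,18],[49,0]]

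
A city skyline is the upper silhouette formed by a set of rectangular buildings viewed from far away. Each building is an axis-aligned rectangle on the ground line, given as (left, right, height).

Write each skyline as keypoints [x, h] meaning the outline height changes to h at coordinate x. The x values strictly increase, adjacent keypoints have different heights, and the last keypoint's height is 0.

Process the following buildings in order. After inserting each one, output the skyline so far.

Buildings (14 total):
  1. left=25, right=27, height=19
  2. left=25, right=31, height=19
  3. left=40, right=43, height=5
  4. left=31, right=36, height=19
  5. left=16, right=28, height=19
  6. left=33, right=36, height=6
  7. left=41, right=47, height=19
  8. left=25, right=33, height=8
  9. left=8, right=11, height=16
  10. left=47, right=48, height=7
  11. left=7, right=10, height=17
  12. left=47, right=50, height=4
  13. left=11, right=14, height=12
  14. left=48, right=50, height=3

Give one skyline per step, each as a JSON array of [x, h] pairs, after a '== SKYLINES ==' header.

== SKYLINES ==
[[25,19],[27,0]]
[[25,19],[31,0]]
[[25,19],[31,0],[40,5],[43,0]]
[[25,19],[36,0],[40,5],[43,0]]
[[16,19],[36,0],[40,5],[43,0]]
[[16,19],[36,0],[40,5],[43,0]]
[[16,19],[36,0],[40,5],[41,19],[47,0]]
[[16,19],[36,0],[40,5],[41,19],[47,0]]
[[8,16],[11,0],[16,19],[36,0],[40,5],[41,19],[47,0]]
[[8,16],[11,0],[16,19],[36,0],[40,5],[41,19],[47,7],[48,0]]
[[7,17],[10,16],[11,0],[16,19],[36,0],[40,5],[41,19],[47,7],[48,0]]
[[7,17],[10,16],[11,0],[16,19],[36,0],[40,5],[41,19],[47,7],[48,4],[50,0]]
[[7,17],[10,16],[11,12],[14,0],[16,19],[36,0],[40,5],[41,19],[47,7],[48,4],[50,0]]
[[7,17],[10,16],[11,12],[14,0],[16,19],[36,0],[40,5],[41,19],[47,7],[48,4],[50,0]]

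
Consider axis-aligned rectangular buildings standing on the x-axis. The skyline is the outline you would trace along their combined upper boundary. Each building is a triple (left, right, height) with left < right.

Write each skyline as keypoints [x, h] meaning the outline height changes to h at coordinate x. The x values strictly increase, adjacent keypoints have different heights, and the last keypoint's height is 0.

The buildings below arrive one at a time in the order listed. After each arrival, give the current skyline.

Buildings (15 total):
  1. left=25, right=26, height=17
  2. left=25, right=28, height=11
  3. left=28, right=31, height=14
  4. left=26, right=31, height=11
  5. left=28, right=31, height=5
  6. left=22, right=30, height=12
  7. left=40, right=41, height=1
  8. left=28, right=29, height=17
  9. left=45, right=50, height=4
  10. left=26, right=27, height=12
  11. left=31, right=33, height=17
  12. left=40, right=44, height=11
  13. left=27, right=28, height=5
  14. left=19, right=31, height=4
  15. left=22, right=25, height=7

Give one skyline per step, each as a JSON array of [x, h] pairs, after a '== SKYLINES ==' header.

== SKYLINES ==
[[25,17],[26,0]]
[[25,17],[26,11],[28,0]]
[[25,17],[26,11],[28,14],[31,0]]
[[25,17],[26,11],[28,14],[31,0]]
[[25,17],[26,11],[28,14],[31,0]]
[[22,12],[25,17],[26,12],[28,14],[31,0]]
[[22,12],[25,17],[26,12],[28,14],[31,0],[40,1],[41,0]]
[[22,12],[25,17],[26,12],[28,17],[29,14],[31,0],[40,1],[41,0]]
[[22,12],[25,17],[26,12],[28,17],[29,14],[31,0],[40,1],[41,0],[45,4],[50,0]]
[[22,12],[25,17],[26,12],[28,17],[29,14],[31,0],[40,1],[41,0],[45,4],[50,0]]
[[22,12],[25,17],[26,12],[28,17],[29,14],[31,17],[33,0],[40,1],[41,0],[45,4],[50,0]]
[[22,12],[25,17],[26,12],[28,17],[29,14],[31,17],[33,0],[40,11],[44,0],[45,4],[50,0]]
[[22,12],[25,17],[26,12],[28,17],[29,14],[31,17],[33,0],[40,11],[44,0],[45,4],[50,0]]
[[19,4],[22,12],[25,17],[26,12],[28,17],[29,14],[31,17],[33,0],[40,11],[44,0],[45,4],[50,0]]
[[19,4],[22,12],[25,17],[26,12],[28,17],[29,14],[31,17],[33,0],[40,11],[44,0],[45,4],[50,0]]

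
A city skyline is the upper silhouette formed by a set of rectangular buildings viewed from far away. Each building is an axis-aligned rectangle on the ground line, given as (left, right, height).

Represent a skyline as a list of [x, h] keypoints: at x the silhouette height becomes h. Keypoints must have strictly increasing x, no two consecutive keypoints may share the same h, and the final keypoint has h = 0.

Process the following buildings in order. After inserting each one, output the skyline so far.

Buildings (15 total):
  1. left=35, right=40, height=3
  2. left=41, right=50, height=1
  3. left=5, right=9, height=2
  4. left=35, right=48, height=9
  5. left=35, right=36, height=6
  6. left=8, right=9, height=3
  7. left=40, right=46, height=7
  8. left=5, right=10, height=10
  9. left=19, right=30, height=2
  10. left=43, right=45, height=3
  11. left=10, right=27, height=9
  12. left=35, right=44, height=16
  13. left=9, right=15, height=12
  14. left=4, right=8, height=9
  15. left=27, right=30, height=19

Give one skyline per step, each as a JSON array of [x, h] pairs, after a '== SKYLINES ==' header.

== SKYLINES ==
[[35,3],[40,0]]
[[35,3],[40,0],[41,1],[50,0]]
[[5,2],[9,0],[35,3],[40,0],[41,1],[50,0]]
[[5,2],[9,0],[35,9],[48,1],[50,0]]
[[5,2],[9,0],[35,9],[48,1],[50,0]]
[[5,2],[8,3],[9,0],[35,9],[48,1],[50,0]]
[[5,2],[8,3],[9,0],[35,9],[48,1],[50,0]]
[[5,10],[10,0],[35,9],[48,1],[50,0]]
[[5,10],[10,0],[19,2],[30,0],[35,9],[48,1],[50,0]]
[[5,10],[10,0],[19,2],[30,0],[35,9],[48,1],[50,0]]
[[5,10],[10,9],[27,2],[30,0],[35,9],[48,1],[50,0]]
[[5,10],[10,9],[27,2],[30,0],[35,16],[44,9],[48,1],[50,0]]
[[5,10],[9,12],[15,9],[27,2],[30,0],[35,16],[44,9],[48,1],[50,0]]
[[4,9],[5,10],[9,12],[15,9],[27,2],[30,0],[35,16],[44,9],[48,1],[50,0]]
[[4,9],[5,10],[9,12],[15,9],[27,19],[30,0],[35,16],[44,9],[48,1],[50,0]]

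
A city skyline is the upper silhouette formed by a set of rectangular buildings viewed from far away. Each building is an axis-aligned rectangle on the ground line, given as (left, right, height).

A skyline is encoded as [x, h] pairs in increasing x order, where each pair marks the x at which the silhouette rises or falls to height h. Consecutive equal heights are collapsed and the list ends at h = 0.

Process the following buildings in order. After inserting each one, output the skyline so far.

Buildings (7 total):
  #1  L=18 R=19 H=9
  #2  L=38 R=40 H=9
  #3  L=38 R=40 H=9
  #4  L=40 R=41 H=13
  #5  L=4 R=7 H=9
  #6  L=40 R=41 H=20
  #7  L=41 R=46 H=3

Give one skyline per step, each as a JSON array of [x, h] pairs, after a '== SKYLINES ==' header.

== SKYLINES ==
[[18,9],[19,0]]
[[18,9],[19,0],[38,9],[40,0]]
[[18,9],[19,0],[38,9],[40,0]]
[[18,9],[19,0],[38,9],[40,13],[41,0]]
[[4,9],[7,0],[18,9],[19,0],[38,9],[40,13],[41,0]]
[[4,9],[7,0],[18,9],[19,0],[38,9],[40,20],[41,0]]
[[4,9],[7,0],[18,9],[19,0],[38,9],[40,20],[41,3],[46,0]]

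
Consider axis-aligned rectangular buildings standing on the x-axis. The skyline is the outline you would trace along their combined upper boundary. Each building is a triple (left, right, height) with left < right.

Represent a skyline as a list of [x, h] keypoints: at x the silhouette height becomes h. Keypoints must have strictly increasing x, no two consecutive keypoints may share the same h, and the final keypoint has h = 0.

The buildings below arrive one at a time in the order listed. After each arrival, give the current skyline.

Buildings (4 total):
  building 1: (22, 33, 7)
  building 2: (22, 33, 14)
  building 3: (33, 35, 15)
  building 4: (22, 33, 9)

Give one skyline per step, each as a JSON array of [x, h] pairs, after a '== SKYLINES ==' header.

== SKYLINES ==
[[22,7],[33,0]]
[[22,14],[33,0]]
[[22,14],[33,15],[35,0]]
[[22,14],[33,15],[35,0]]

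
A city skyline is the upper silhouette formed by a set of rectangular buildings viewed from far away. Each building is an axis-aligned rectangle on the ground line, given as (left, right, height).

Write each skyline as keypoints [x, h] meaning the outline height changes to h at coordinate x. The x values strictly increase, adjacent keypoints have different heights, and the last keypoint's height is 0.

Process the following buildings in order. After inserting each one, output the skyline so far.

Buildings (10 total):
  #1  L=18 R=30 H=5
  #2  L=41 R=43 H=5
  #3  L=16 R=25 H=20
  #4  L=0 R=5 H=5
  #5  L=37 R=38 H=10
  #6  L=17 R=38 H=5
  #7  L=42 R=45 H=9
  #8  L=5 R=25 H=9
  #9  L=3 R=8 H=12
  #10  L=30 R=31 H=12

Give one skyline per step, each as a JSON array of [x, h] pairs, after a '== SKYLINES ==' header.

== SKYLINES ==
[[18,5],[30,0]]
[[18,5],[30,0],[41,5],[43,0]]
[[16,20],[25,5],[30,0],[41,5],[43,0]]
[[0,5],[5,0],[16,20],[25,5],[30,0],[41,5],[43,0]]
[[0,5],[5,0],[16,20],[25,5],[30,0],[37,10],[38,0],[41,5],[43,0]]
[[0,5],[5,0],[16,20],[25,5],[37,10],[38,0],[41,5],[43,0]]
[[0,5],[5,0],[16,20],[25,5],[37,10],[38,0],[41,5],[42,9],[45,0]]
[[0,5],[5,9],[16,20],[25,5],[37,10],[38,0],[41,5],[42,9],[45,0]]
[[0,5],[3,12],[8,9],[16,20],[25,5],[37,10],[38,0],[41,5],[42,9],[45,0]]
[[0,5],[3,12],[8,9],[16,20],[25,5],[30,12],[31,5],[37,10],[38,0],[41,5],[42,9],[45,0]]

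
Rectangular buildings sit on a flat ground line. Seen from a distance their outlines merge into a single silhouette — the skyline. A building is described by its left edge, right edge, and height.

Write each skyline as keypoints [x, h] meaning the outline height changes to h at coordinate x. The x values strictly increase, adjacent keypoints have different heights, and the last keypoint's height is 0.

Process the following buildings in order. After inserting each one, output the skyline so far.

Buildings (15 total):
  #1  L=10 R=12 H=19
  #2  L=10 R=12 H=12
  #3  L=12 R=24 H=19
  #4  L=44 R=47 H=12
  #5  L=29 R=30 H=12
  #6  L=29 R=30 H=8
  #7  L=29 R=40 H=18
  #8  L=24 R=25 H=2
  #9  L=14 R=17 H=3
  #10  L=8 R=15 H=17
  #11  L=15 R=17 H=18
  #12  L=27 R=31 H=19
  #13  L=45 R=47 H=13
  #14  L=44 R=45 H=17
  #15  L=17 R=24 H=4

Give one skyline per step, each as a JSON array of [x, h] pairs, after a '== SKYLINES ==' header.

== SKYLINES ==
[[10,19],[12,0]]
[[10,19],[12,0]]
[[10,19],[24,0]]
[[10,19],[24,0],[44,12],[47,0]]
[[10,19],[24,0],[29,12],[30,0],[44,12],[47,0]]
[[10,19],[24,0],[29,12],[30,0],[44,12],[47,0]]
[[10,19],[24,0],[29,18],[40,0],[44,12],[47,0]]
[[10,19],[24,2],[25,0],[29,18],[40,0],[44,12],[47,0]]
[[10,19],[24,2],[25,0],[29,18],[40,0],[44,12],[47,0]]
[[8,17],[10,19],[24,2],[25,0],[29,18],[40,0],[44,12],[47,0]]
[[8,17],[10,19],[24,2],[25,0],[29,18],[40,0],[44,12],[47,0]]
[[8,17],[10,19],[24,2],[25,0],[27,19],[31,18],[40,0],[44,12],[47,0]]
[[8,17],[10,19],[24,2],[25,0],[27,19],[31,18],[40,0],[44,12],[45,13],[47,0]]
[[8,17],[10,19],[24,2],[25,0],[27,19],[31,18],[40,0],[44,17],[45,13],[47,0]]
[[8,17],[10,19],[24,2],[25,0],[27,19],[31,18],[40,0],[44,17],[45,13],[47,0]]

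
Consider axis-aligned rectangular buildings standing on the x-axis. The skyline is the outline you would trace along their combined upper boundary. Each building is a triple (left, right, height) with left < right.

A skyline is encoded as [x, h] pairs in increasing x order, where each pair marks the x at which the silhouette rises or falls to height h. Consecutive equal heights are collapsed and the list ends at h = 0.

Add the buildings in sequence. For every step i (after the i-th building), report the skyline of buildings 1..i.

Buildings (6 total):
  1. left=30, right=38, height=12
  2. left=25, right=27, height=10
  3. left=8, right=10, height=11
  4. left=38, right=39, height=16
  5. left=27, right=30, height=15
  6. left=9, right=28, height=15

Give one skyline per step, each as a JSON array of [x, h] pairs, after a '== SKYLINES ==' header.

== SKYLINES ==
[[30,12],[38,0]]
[[25,10],[27,0],[30,12],[38,0]]
[[8,11],[10,0],[25,10],[27,0],[30,12],[38,0]]
[[8,11],[10,0],[25,10],[27,0],[30,12],[38,16],[39,0]]
[[8,11],[10,0],[25,10],[27,15],[30,12],[38,16],[39,0]]
[[8,11],[9,15],[30,12],[38,16],[39,0]]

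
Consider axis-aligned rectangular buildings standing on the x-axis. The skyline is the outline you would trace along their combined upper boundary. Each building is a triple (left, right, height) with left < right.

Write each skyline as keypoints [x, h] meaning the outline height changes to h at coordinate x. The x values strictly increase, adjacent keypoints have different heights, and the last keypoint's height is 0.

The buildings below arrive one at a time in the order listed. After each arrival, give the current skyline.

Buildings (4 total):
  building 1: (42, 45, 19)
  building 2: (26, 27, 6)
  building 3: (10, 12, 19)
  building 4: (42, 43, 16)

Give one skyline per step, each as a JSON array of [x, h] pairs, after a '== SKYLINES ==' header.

== SKYLINES ==
[[42,19],[45,0]]
[[26,6],[27,0],[42,19],[45,0]]
[[10,19],[12,0],[26,6],[27,0],[42,19],[45,0]]
[[10,19],[12,0],[26,6],[27,0],[42,19],[45,0]]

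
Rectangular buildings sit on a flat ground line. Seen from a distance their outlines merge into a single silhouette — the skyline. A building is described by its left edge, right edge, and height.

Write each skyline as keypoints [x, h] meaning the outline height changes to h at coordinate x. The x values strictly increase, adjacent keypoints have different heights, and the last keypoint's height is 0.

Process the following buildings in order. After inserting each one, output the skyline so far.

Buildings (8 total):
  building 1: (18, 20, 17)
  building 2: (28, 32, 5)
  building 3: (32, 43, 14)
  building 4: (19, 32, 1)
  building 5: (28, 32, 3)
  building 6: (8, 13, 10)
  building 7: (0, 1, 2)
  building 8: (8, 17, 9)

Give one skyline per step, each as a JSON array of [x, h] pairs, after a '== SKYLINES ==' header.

== SKYLINES ==
[[18,17],[20,0]]
[[18,17],[20,0],[28,5],[32,0]]
[[18,17],[20,0],[28,5],[32,14],[43,0]]
[[18,17],[20,1],[28,5],[32,14],[43,0]]
[[18,17],[20,1],[28,5],[32,14],[43,0]]
[[8,10],[13,0],[18,17],[20,1],[28,5],[32,14],[43,0]]
[[0,2],[1,0],[8,10],[13,0],[18,17],[20,1],[28,5],[32,14],[43,0]]
[[0,2],[1,0],[8,10],[13,9],[17,0],[18,17],[20,1],[28,5],[32,14],[43,0]]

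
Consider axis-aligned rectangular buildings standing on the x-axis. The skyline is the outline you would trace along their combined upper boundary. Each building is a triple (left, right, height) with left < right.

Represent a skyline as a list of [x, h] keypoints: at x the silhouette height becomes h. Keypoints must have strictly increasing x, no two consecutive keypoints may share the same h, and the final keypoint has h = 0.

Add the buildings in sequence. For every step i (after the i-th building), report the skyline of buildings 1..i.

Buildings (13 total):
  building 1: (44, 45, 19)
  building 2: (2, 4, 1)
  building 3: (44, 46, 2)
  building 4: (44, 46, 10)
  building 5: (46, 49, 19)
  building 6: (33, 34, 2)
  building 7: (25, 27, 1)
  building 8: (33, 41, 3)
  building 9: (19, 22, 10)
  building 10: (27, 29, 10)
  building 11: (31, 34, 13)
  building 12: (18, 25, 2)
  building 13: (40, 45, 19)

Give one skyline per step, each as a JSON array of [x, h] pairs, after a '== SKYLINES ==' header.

== SKYLINES ==
[[44,19],[45,0]]
[[2,1],[4,0],[44,19],[45,0]]
[[2,1],[4,0],[44,19],[45,2],[46,0]]
[[2,1],[4,0],[44,19],[45,10],[46,0]]
[[2,1],[4,0],[44,19],[45,10],[46,19],[49,0]]
[[2,1],[4,0],[33,2],[34,0],[44,19],[45,10],[46,19],[49,0]]
[[2,1],[4,0],[25,1],[27,0],[33,2],[34,0],[44,19],[45,10],[46,19],[49,0]]
[[2,1],[4,0],[25,1],[27,0],[33,3],[41,0],[44,19],[45,10],[46,19],[49,0]]
[[2,1],[4,0],[19,10],[22,0],[25,1],[27,0],[33,3],[41,0],[44,19],[45,10],[46,19],[49,0]]
[[2,1],[4,0],[19,10],[22,0],[25,1],[27,10],[29,0],[33,3],[41,0],[44,19],[45,10],[46,19],[49,0]]
[[2,1],[4,0],[19,10],[22,0],[25,1],[27,10],[29,0],[31,13],[34,3],[41,0],[44,19],[45,10],[46,19],[49,0]]
[[2,1],[4,0],[18,2],[19,10],[22,2],[25,1],[27,10],[29,0],[31,13],[34,3],[41,0],[44,19],[45,10],[46,19],[49,0]]
[[2,1],[4,0],[18,2],[19,10],[22,2],[25,1],[27,10],[29,0],[31,13],[34,3],[40,19],[45,10],[46,19],[49,0]]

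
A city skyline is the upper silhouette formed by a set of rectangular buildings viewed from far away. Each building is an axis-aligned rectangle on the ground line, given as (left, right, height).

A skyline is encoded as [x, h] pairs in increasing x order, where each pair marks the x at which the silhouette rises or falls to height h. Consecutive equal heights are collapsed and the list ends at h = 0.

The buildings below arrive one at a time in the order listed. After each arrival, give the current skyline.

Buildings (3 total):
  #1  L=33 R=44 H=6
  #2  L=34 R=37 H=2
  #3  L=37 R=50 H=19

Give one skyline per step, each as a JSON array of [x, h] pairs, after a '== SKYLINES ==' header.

== SKYLINES ==
[[33,6],[44,0]]
[[33,6],[44,0]]
[[33,6],[37,19],[50,0]]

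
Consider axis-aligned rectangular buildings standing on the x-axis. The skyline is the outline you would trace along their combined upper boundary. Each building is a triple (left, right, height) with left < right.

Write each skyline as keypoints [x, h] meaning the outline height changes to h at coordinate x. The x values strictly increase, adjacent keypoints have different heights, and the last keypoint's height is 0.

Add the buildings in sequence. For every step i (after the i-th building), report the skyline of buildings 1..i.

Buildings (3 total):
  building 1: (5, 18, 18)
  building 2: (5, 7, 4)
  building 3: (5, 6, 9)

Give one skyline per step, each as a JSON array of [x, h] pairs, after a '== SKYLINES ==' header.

== SKYLINES ==
[[5,18],[18,0]]
[[5,18],[18,0]]
[[5,18],[18,0]]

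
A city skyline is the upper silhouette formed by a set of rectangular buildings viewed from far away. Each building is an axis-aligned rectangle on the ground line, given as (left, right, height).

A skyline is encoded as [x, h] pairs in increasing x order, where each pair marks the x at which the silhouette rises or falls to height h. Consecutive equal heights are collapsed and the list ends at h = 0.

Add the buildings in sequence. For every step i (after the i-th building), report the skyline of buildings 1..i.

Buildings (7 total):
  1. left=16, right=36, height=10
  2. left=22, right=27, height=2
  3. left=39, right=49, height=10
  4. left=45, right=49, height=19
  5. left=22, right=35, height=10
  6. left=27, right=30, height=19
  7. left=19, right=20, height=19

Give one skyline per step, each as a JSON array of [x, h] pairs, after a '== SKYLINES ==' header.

== SKYLINES ==
[[16,10],[36,0]]
[[16,10],[36,0]]
[[16,10],[36,0],[39,10],[49,0]]
[[16,10],[36,0],[39,10],[45,19],[49,0]]
[[16,10],[36,0],[39,10],[45,19],[49,0]]
[[16,10],[27,19],[30,10],[36,0],[39,10],[45,19],[49,0]]
[[16,10],[19,19],[20,10],[27,19],[30,10],[36,0],[39,10],[45,19],[49,0]]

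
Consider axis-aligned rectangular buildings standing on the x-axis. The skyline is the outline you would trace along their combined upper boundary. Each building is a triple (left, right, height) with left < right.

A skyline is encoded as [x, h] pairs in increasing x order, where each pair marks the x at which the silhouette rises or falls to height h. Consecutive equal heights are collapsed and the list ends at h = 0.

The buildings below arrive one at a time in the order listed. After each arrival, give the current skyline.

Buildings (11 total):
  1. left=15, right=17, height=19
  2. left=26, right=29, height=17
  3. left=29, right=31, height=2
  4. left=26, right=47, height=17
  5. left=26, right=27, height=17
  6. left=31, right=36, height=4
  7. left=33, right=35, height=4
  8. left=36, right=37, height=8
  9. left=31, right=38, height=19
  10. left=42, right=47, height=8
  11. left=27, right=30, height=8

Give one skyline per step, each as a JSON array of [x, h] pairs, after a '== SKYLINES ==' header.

== SKYLINES ==
[[15,19],[17,0]]
[[15,19],[17,0],[26,17],[29,0]]
[[15,19],[17,0],[26,17],[29,2],[31,0]]
[[15,19],[17,0],[26,17],[47,0]]
[[15,19],[17,0],[26,17],[47,0]]
[[15,19],[17,0],[26,17],[47,0]]
[[15,19],[17,0],[26,17],[47,0]]
[[15,19],[17,0],[26,17],[47,0]]
[[15,19],[17,0],[26,17],[31,19],[38,17],[47,0]]
[[15,19],[17,0],[26,17],[31,19],[38,17],[47,0]]
[[15,19],[17,0],[26,17],[31,19],[38,17],[47,0]]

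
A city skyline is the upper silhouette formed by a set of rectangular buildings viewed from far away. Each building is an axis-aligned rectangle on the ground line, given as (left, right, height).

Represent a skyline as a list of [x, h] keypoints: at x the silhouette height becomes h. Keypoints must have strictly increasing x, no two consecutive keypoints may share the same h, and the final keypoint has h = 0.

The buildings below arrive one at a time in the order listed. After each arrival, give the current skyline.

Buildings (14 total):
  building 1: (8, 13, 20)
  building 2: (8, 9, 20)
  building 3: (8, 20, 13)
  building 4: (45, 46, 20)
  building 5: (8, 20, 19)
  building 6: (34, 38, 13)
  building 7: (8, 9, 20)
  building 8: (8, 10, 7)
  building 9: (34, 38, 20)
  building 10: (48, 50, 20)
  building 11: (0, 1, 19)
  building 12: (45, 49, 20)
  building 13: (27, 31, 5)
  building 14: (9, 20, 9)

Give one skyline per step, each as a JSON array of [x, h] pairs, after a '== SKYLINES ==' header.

== SKYLINES ==
[[8,20],[13,0]]
[[8,20],[13,0]]
[[8,20],[13,13],[20,0]]
[[8,20],[13,13],[20,0],[45,20],[46,0]]
[[8,20],[13,19],[20,0],[45,20],[46,0]]
[[8,20],[13,19],[20,0],[34,13],[38,0],[45,20],[46,0]]
[[8,20],[13,19],[20,0],[34,13],[38,0],[45,20],[46,0]]
[[8,20],[13,19],[20,0],[34,13],[38,0],[45,20],[46,0]]
[[8,20],[13,19],[20,0],[34,20],[38,0],[45,20],[46,0]]
[[8,20],[13,19],[20,0],[34,20],[38,0],[45,20],[46,0],[48,20],[50,0]]
[[0,19],[1,0],[8,20],[13,19],[20,0],[34,20],[38,0],[45,20],[46,0],[48,20],[50,0]]
[[0,19],[1,0],[8,20],[13,19],[20,0],[34,20],[38,0],[45,20],[50,0]]
[[0,19],[1,0],[8,20],[13,19],[20,0],[27,5],[31,0],[34,20],[38,0],[45,20],[50,0]]
[[0,19],[1,0],[8,20],[13,19],[20,0],[27,5],[31,0],[34,20],[38,0],[45,20],[50,0]]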